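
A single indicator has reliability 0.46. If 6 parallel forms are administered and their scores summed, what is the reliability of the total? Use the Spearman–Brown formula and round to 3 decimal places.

0.836

ρ_k = kρ / (1 + (k−1)ρ) = 6·0.46 / (1 + 5·0.46) = 2.760 / 3.300 = 0.836.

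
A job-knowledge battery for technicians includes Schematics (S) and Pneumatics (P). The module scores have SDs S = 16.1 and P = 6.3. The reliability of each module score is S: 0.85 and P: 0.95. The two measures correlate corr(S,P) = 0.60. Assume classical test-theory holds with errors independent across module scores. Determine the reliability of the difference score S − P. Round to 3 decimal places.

Var(S−P) = 16.1² + 6.3² − 2·16.1·6.3·0.60 = 298.9 − 121.716 = 177.184.
Under uncorrelated errors the observed covariances equal the true-score covariances, so only the own-variance terms attenuate.
True-score variance = [16.1²·0.85 + 6.3²·0.95] − 121.716 = 258.034 − 121.716 = 136.318.
Reliability = 136.318 / 177.184 = 0.769.

0.769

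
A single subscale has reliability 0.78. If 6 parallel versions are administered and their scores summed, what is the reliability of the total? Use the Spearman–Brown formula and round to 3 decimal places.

0.955

ρ_k = kρ / (1 + (k−1)ρ) = 6·0.78 / (1 + 5·0.78) = 4.680 / 4.900 = 0.955.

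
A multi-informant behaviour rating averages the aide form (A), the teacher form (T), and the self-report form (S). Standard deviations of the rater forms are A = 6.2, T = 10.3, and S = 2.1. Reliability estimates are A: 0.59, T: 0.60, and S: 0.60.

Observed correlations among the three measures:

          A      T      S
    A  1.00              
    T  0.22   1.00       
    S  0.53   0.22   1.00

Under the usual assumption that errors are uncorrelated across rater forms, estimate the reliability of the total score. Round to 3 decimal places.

Var(A+T+S) = 6.2² + 10.3² + 2.1² + 2·[6.2·10.3·0.22 + 6.2·2.1·0.53 + 10.3·2.1·0.22] = 148.94 + 51.4168 = 200.357.
With uncorrelated errors the cross-covariances are all true-score covariance, so they carry over unchanged; only the diagonal terms shrink to ρᵢσᵢ².
True-score variance = [6.2²·0.59 + 10.3²·0.60 + 2.1²·0.60] + 51.4168 = 88.9796 + 51.4168 = 140.396.
Reliability = 140.396 / 200.357 = 0.701.

0.701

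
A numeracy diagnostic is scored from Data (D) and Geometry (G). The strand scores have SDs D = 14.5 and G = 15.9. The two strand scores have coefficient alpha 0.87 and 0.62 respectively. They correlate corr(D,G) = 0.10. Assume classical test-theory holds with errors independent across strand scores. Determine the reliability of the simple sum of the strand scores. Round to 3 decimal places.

Var(D+G) = 14.5² + 15.9² + 2·[14.5·15.9·0.10] = 463.06 + 46.11 = 509.17.
With uncorrelated errors the cross-covariances are all true-score covariance, so they carry over unchanged; only the diagonal terms shrink to ρᵢσᵢ².
True-score variance = [14.5²·0.87 + 15.9²·0.62] + 46.11 = 339.66 + 46.11 = 385.77.
Reliability = 385.77 / 509.17 = 0.758.

0.758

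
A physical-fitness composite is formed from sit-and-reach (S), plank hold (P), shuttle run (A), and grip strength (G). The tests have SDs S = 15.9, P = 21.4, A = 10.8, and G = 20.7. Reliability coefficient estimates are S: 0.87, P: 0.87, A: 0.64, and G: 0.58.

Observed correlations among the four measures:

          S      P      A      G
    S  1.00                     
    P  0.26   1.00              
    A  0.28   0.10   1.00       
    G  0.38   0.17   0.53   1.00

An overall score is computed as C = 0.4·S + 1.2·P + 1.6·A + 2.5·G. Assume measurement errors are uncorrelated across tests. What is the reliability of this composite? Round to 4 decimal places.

Var(C) = 0.4²·15.9² + 1.2²·21.4² + 1.6²·10.8² + 2.5²·20.7² + 2·[0.48·15.9·21.4·0.26 + 0.64·15.9·10.8·0.28 + 15.9·20.7·0.38 + 1.92·21.4·10.8·0.10 + 3·21.4·20.7·0.17 + 4·10.8·20.7·0.53] = 3676.57 + 1885.1 = 5561.67.
Because errors are independent across components, Cov(Tᵢ,Tⱼ) = Cov(Xᵢ,Xⱼ); the off-diagonal part of the true-score variance is the same as above.
True-score variance = [0.4²·15.9²·0.87 + 1.2²·21.4²·0.87 + 1.6²·10.8²·0.64 + 2.5²·20.7²·0.58] + 1885.1 = 2353.3 + 1885.1 = 4238.4.
Reliability = 4238.4 / 5561.67 = 0.7621.

0.7621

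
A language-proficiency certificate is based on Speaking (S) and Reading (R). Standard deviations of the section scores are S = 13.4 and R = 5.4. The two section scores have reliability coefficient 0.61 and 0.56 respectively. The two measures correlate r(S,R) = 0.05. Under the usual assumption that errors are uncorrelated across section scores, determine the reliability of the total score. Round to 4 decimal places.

Var(S+R) = 13.4² + 5.4² + 2·[13.4·5.4·0.05] = 208.72 + 7.236 = 215.956.
Under uncorrelated errors the observed covariances equal the true-score covariances, so only the own-variance terms attenuate.
True-score variance = [13.4²·0.61 + 5.4²·0.56] + 7.236 = 125.861 + 7.236 = 133.097.
Reliability = 133.097 / 215.956 = 0.6163.

0.6163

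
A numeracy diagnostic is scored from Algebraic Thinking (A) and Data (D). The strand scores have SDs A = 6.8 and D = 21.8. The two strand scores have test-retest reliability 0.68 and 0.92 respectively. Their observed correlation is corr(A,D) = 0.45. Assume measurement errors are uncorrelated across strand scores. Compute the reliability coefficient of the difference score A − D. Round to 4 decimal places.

Var(A−D) = 6.8² + 21.8² − 2·6.8·21.8·0.45 = 521.48 − 133.416 = 388.064.
With uncorrelated errors the cross-covariances are all true-score covariance, so they carry over unchanged; only the diagonal terms shrink to ρᵢσᵢ².
True-score variance = [6.8²·0.68 + 21.8²·0.92] − 133.416 = 468.664 − 133.416 = 335.248.
Reliability = 335.248 / 388.064 = 0.8639.

0.8639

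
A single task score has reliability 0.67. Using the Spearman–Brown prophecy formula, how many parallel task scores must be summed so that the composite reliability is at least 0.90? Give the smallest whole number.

k ≥ ρ*(1−ρ₁)/(ρ₁(1−ρ*)) = 0.90·0.33 / (0.67·0.10) = 4.433.
Smallest integer k = 5.

5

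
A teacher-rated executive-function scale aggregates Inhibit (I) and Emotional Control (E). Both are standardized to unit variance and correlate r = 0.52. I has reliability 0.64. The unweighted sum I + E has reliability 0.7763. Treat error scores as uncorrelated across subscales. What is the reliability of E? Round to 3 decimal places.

Var(I+E) = 2 + 2·0.52 = 3.040.
True-score variance = ρ_I + ρ_E + 2·0.52, so 0.7763 = (0.64 + ρ_E + 1.04) / 3.040.
ρ_E = 0.7763·3.040 − 0.64 − 1.04 = 0.680.

0.680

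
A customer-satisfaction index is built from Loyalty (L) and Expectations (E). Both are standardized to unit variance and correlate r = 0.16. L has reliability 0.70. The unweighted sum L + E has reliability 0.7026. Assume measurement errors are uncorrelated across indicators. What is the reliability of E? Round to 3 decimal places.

0.610

Var(L+E) = 2 + 2·0.16 = 2.320.
True-score variance = ρ_L + ρ_E + 2·0.16, so 0.7026 = (0.70 + ρ_E + 0.32) / 2.320.
ρ_E = 0.7026·2.320 − 0.70 − 0.32 = 0.610.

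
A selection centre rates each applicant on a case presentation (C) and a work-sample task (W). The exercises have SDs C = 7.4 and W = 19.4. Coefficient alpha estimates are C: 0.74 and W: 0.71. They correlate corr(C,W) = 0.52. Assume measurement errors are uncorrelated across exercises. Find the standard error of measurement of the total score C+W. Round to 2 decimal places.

11.11

Var(total) = 431.12 + 149.302 = 580.422.
True-score variance = 307.738 + 149.302 = 457.04, so reliability = 0.7874.
Error variance = 580.422 − 457.04 = 123.382; SEM = √123.382 = 11.11.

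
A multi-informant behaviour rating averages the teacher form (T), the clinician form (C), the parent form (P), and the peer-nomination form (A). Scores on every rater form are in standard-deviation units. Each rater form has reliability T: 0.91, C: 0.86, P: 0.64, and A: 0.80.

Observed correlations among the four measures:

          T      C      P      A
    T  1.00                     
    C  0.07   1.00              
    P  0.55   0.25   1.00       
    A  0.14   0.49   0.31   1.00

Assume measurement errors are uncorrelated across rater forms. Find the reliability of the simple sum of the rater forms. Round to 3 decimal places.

0.896

Var(T+C+P+A) = 4 + 2·[0.07 + 0.55 + 0.14 + 0.25 + 0.49 + 0.31] = 4 + 3.62 = 7.62.
Because errors are independent across components, Cov(Tᵢ,Tⱼ) = Cov(Xᵢ,Xⱼ); the off-diagonal part of the true-score variance is the same as above.
True-score variance = [0.91 + 0.86 + 0.64 + 0.80] + 3.62 = 3.21 + 3.62 = 6.83.
Reliability = 6.83 / 7.62 = 0.896.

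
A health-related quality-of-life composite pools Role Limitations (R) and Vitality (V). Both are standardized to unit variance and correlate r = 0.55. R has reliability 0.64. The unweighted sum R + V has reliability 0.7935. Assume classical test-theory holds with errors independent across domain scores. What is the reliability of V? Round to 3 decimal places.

0.720

Var(R+V) = 2 + 2·0.55 = 3.100.
True-score variance = ρ_R + ρ_V + 2·0.55, so 0.7935 = (0.64 + ρ_V + 1.10) / 3.100.
ρ_V = 0.7935·3.100 − 0.64 − 1.10 = 0.720.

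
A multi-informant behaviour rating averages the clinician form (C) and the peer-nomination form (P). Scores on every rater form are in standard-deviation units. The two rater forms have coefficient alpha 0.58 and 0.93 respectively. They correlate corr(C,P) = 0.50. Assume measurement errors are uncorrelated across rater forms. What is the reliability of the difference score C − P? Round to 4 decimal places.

0.5100

Var(C−P) = 1 + 1 − 2·0.50 = 2 − 1 = 1.
Because errors are independent across components, Cov(Tᵢ,Tⱼ) = Cov(Xᵢ,Xⱼ); the off-diagonal part of the true-score variance is the same as above.
True-score variance = [0.58 + 0.93] − 1 = 1.51 − 1 = 0.51.
Reliability = 0.51 / 1 = 0.5100.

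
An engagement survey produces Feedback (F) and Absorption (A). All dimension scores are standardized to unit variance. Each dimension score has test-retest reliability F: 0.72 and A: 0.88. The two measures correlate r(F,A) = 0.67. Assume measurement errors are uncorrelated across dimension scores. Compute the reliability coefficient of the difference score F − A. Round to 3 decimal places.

0.394

Var(F−A) = 1 + 1 − 2·0.67 = 2 − 1.34 = 0.66.
Because errors are independent across components, Cov(Tᵢ,Tⱼ) = Cov(Xᵢ,Xⱼ); the off-diagonal part of the true-score variance is the same as above.
True-score variance = [0.72 + 0.88] − 1.34 = 1.6 − 1.34 = 0.26.
Reliability = 0.26 / 0.66 = 0.394.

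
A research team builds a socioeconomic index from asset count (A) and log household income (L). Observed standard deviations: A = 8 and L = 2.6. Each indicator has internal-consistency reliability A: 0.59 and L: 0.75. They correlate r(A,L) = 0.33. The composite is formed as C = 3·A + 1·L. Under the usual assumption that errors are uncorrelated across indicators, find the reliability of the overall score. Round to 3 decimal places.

0.619

Var(C) = 3²·8² + 2.6² + 2·[3·8·2.6·0.33] = 582.76 + 41.184 = 623.944.
Because errors are independent across components, Cov(Tᵢ,Tⱼ) = Cov(Xᵢ,Xⱼ); the off-diagonal part of the true-score variance is the same as above.
True-score variance = [3²·8²·0.59 + 2.6²·0.75] + 41.184 = 344.91 + 41.184 = 386.094.
Reliability = 386.094 / 623.944 = 0.619.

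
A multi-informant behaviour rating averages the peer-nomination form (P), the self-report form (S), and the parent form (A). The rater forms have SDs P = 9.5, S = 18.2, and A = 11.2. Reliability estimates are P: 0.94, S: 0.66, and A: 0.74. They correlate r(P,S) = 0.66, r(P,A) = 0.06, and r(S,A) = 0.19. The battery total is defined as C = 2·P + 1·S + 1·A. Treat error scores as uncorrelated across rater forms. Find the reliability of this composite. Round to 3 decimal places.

0.879

Var(C) = 2²·9.5² + 18.2² + 11.2² + 2·[2·9.5·18.2·0.66 + 2·9.5·11.2·0.06 + 18.2·11.2·0.19] = 817.68 + 559.451 = 1377.13.
Because errors are independent across components, Cov(Tᵢ,Tⱼ) = Cov(Xᵢ,Xⱼ); the off-diagonal part of the true-score variance is the same as above.
True-score variance = [2²·9.5²·0.94 + 18.2²·0.66 + 11.2²·0.74] + 559.451 = 650.784 + 559.451 = 1210.24.
Reliability = 1210.24 / 1377.13 = 0.879.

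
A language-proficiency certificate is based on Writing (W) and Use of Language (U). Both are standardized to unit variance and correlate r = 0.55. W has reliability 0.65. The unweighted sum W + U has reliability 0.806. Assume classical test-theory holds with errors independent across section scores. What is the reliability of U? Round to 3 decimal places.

Var(W+U) = 2 + 2·0.55 = 3.100.
True-score variance = ρ_W + ρ_U + 2·0.55, so 0.806 = (0.65 + ρ_U + 1.10) / 3.100.
ρ_U = 0.806·3.100 − 0.65 − 1.10 = 0.749.

0.749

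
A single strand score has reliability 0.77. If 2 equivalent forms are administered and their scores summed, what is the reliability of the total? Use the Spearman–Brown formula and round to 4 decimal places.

0.8701

ρ_k = kρ / (1 + (k−1)ρ) = 2·0.77 / (1 + 1·0.77) = 1.540 / 1.770 = 0.8701.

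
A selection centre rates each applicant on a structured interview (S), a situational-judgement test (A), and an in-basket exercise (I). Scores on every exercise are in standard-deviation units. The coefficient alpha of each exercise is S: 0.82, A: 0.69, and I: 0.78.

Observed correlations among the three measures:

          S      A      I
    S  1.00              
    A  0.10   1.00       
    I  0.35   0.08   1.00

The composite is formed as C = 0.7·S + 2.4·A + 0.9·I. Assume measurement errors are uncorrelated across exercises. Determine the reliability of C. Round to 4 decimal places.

0.7492

Var(C) = 0.7² + 2.4² + 0.9² + 2·[1.68·0.10 + 0.63·0.35 + 2.16·0.08] = 7.06 + 1.1226 = 8.1826.
Under uncorrelated errors the observed covariances equal the true-score covariances, so only the own-variance terms attenuate.
True-score variance = [0.7²·0.82 + 2.4²·0.69 + 0.9²·0.78] + 1.1226 = 5.008 + 1.1226 = 6.1306.
Reliability = 6.1306 / 8.1826 = 0.7492.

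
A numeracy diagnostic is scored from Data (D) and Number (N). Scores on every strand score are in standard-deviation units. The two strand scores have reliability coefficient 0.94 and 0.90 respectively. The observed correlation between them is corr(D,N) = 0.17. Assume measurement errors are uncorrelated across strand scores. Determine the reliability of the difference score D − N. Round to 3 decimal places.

Var(D−N) = 1 + 1 − 2·0.17 = 2 − 0.34 = 1.66.
With uncorrelated errors the cross-covariances are all true-score covariance, so they carry over unchanged; only the diagonal terms shrink to ρᵢσᵢ².
True-score variance = [0.94 + 0.90] − 0.34 = 1.84 − 0.34 = 1.5.
Reliability = 1.5 / 1.66 = 0.904.

0.904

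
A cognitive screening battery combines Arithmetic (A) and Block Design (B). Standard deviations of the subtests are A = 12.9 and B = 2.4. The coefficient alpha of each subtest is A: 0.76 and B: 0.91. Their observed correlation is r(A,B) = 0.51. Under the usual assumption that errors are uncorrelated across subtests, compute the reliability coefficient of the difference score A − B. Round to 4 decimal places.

0.7122

Var(A−B) = 12.9² + 2.4² − 2·12.9·2.4·0.51 = 172.17 − 31.5792 = 140.591.
Under uncorrelated errors the observed covariances equal the true-score covariances, so only the own-variance terms attenuate.
True-score variance = [12.9²·0.76 + 2.4²·0.91] − 31.5792 = 131.713 − 31.5792 = 100.134.
Reliability = 100.134 / 140.591 = 0.7122.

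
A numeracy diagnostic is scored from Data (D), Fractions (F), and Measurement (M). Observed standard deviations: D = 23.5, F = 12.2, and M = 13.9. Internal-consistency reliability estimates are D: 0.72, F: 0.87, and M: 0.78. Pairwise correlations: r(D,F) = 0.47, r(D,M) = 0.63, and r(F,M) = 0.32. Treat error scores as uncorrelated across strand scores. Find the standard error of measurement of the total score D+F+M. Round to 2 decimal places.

14.71

Var(total) = 894.3 + 789.608 = 1683.91.
True-score variance = 677.815 + 789.608 = 1467.42, so reliability = 0.8714.
Error variance = 1683.91 − 1467.42 = 216.485; SEM = √216.485 = 14.71.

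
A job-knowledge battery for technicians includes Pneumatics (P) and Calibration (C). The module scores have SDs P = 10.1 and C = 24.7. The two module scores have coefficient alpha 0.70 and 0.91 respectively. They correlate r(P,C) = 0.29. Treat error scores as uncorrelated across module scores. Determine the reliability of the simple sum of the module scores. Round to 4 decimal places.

0.9002

Var(P+C) = 10.1² + 24.7² + 2·[10.1·24.7·0.29] = 712.1 + 144.693 = 856.793.
With uncorrelated errors the cross-covariances are all true-score covariance, so they carry over unchanged; only the diagonal terms shrink to ρᵢσᵢ².
True-score variance = [10.1²·0.70 + 24.7²·0.91] + 144.693 = 626.589 + 144.693 = 771.281.
Reliability = 771.281 / 856.793 = 0.9002.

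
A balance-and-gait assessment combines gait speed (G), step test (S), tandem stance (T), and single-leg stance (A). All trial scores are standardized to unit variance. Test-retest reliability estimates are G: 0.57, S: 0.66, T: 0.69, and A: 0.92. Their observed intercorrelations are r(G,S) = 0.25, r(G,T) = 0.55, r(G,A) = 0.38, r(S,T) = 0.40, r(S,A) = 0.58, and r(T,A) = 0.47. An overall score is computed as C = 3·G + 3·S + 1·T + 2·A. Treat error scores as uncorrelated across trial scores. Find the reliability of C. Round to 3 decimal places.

0.838

Var(C) = 3² + 3² + 1 + 2² + 2·[9·0.25 + 3·0.55 + 6·0.38 + 3·0.40 + 6·0.58 + 2·0.47] = 23 + 23.6 = 46.6.
Because errors are independent across components, Cov(Tᵢ,Tⱼ) = Cov(Xᵢ,Xⱼ); the off-diagonal part of the true-score variance is the same as above.
True-score variance = [3²·0.57 + 3²·0.66 + 0.69 + 2²·0.92] + 23.6 = 15.44 + 23.6 = 39.04.
Reliability = 39.04 / 46.6 = 0.838.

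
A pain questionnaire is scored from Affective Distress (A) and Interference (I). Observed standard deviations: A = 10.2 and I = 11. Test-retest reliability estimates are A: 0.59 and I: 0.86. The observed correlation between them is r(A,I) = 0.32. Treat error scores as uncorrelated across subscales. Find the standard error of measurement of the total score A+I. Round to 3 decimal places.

7.720

Var(total) = 225.04 + 71.808 = 296.848.
True-score variance = 165.444 + 71.808 = 237.252, so reliability = 0.7992.
Error variance = 296.848 − 237.252 = 59.5964; SEM = √59.5964 = 7.720.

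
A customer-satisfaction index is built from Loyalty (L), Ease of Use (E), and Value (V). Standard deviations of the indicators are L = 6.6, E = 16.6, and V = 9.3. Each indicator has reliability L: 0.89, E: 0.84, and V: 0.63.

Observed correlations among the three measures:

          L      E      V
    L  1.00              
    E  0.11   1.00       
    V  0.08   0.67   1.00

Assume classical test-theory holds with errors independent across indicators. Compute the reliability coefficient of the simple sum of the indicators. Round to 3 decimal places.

0.875

Var(L+E+V) = 6.6² + 16.6² + 9.3² + 2·[6.6·16.6·0.11 + 6.6·9.3·0.08 + 16.6·9.3·0.67] = 405.61 + 240.793 = 646.403.
Under uncorrelated errors the observed covariances equal the true-score covariances, so only the own-variance terms attenuate.
True-score variance = [6.6²·0.89 + 16.6²·0.84 + 9.3²·0.63] + 240.793 = 324.728 + 240.793 = 565.521.
Reliability = 565.521 / 646.403 = 0.875.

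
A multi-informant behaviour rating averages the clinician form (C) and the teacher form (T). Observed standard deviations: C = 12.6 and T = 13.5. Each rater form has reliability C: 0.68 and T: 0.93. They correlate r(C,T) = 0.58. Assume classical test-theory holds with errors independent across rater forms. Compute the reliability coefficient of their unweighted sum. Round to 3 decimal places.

0.882

Var(C+T) = 12.6² + 13.5² + 2·[12.6·13.5·0.58] = 341.01 + 197.316 = 538.326.
With uncorrelated errors the cross-covariances are all true-score covariance, so they carry over unchanged; only the diagonal terms shrink to ρᵢσᵢ².
True-score variance = [12.6²·0.68 + 13.5²·0.93] + 197.316 = 277.449 + 197.316 = 474.765.
Reliability = 474.765 / 538.326 = 0.882.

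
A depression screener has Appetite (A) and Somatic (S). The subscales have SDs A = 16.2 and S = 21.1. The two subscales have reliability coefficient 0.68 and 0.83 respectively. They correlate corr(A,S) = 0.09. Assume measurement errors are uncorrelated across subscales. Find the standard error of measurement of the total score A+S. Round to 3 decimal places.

Var(total) = 707.65 + 61.5276 = 769.178.
True-score variance = 547.984 + 61.5276 = 609.511, so reliability = 0.7924.
Error variance = 769.178 − 609.511 = 159.667; SEM = √159.667 = 12.636.

12.636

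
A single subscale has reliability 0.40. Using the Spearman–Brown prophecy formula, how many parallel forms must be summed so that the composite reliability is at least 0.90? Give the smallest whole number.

14

k ≥ ρ*(1−ρ₁)/(ρ₁(1−ρ*)) = 0.90·0.60 / (0.40·0.10) = 13.500.
Smallest integer k = 14.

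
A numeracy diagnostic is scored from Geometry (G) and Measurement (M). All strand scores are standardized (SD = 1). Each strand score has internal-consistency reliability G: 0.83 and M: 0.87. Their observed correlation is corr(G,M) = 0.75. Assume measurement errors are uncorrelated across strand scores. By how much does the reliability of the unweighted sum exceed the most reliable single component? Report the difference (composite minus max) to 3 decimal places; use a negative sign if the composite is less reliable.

Var(sum) = 2 + 1.5 = 3.5; true-score variance = 1.7 + 1.5 = 3.2; composite reliability = 0.9143.
Max component reliability = 0.8700.
Difference = 0.9143 − 0.8700 = 0.044.

0.044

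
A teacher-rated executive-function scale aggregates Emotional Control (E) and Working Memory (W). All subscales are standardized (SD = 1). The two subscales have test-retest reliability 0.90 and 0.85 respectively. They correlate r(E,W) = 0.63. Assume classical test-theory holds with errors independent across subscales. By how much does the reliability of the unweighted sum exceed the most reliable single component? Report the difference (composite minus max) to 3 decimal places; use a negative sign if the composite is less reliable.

Var(sum) = 2 + 1.26 = 3.26; true-score variance = 1.75 + 1.26 = 3.01; composite reliability = 0.9233.
Max component reliability = 0.9000.
Difference = 0.9233 − 0.9000 = 0.023.

0.023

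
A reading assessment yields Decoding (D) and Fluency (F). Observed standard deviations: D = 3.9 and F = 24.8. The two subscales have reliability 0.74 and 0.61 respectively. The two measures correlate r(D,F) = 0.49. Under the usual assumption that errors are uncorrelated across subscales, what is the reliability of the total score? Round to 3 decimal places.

Var(D+F) = 3.9² + 24.8² + 2·[3.9·24.8·0.49] = 630.25 + 94.7856 = 725.036.
Under uncorrelated errors the observed covariances equal the true-score covariances, so only the own-variance terms attenuate.
True-score variance = [3.9²·0.74 + 24.8²·0.61] + 94.7856 = 386.43 + 94.7856 = 481.215.
Reliability = 481.215 / 725.036 = 0.664.

0.664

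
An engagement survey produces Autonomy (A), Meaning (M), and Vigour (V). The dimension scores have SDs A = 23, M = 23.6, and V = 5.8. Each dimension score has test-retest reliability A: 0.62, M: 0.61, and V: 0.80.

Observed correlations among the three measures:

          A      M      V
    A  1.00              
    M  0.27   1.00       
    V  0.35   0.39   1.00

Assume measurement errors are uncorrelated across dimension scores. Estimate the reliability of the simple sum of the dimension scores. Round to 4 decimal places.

Var(A+M+V) = 23² + 23.6² + 5.8² + 2·[23·23.6·0.27 + 23·5.8·0.35 + 23.6·5.8·0.39] = 1119.6 + 493.258 = 1612.86.
Under uncorrelated errors the observed covariances equal the true-score covariances, so only the own-variance terms attenuate.
True-score variance = [23²·0.62 + 23.6²·0.61 + 5.8²·0.80] + 493.258 = 694.638 + 493.258 = 1187.9.
Reliability = 1187.9 / 1612.86 = 0.7365.

0.7365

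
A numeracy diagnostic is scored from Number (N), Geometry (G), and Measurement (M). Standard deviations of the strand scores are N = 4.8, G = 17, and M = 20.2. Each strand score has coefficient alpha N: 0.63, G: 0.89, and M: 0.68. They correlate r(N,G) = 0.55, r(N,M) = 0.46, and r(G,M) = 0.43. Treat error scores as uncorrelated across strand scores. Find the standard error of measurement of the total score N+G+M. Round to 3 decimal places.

Var(total) = 720.08 + 474.287 = 1194.37.
True-score variance = 549.192 + 474.287 = 1023.48, so reliability = 0.8569.
Error variance = 1194.37 − 1023.48 = 170.888; SEM = √170.888 = 13.072.

13.072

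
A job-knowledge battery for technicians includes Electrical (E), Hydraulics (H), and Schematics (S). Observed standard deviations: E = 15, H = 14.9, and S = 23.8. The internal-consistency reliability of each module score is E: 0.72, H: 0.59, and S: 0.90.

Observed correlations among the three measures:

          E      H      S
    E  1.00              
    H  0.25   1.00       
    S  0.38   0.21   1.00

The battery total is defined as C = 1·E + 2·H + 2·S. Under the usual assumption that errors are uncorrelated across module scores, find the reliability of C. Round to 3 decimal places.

0.862

Var(C) = 15² + 2²·14.9² + 2²·23.8² + 2·[2·15·14.9·0.25 + 2·15·23.8·0.38 + 4·14.9·23.8·0.21] = 3378.8 + 1361.9 = 4740.7.
With uncorrelated errors the cross-covariances are all true-score covariance, so they carry over unchanged; only the diagonal terms shrink to ρᵢσᵢ².
True-score variance = [15²·0.72 + 2²·14.9²·0.59 + 2²·23.8²·0.90] + 1361.9 = 2725.13 + 1361.9 = 4087.03.
Reliability = 4087.03 / 4740.7 = 0.862.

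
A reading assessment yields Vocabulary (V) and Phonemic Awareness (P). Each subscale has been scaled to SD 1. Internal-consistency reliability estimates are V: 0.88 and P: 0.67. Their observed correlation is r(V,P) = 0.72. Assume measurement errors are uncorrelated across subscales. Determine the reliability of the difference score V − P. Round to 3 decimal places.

Var(V−P) = 1 + 1 − 2·0.72 = 2 − 1.44 = 0.56.
Under uncorrelated errors the observed covariances equal the true-score covariances, so only the own-variance terms attenuate.
True-score variance = [0.88 + 0.67] − 1.44 = 1.55 − 1.44 = 0.11.
Reliability = 0.11 / 0.56 = 0.196.

0.196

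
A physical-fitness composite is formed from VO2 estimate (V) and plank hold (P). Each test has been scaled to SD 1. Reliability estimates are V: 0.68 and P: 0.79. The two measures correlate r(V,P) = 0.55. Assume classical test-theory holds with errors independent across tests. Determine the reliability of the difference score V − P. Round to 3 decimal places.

0.411

Var(V−P) = 1 + 1 − 2·0.55 = 2 − 1.1 = 0.9.
Because errors are independent across components, Cov(Tᵢ,Tⱼ) = Cov(Xᵢ,Xⱼ); the off-diagonal part of the true-score variance is the same as above.
True-score variance = [0.68 + 0.79] − 1.1 = 1.47 − 1.1 = 0.37.
Reliability = 0.37 / 0.9 = 0.411.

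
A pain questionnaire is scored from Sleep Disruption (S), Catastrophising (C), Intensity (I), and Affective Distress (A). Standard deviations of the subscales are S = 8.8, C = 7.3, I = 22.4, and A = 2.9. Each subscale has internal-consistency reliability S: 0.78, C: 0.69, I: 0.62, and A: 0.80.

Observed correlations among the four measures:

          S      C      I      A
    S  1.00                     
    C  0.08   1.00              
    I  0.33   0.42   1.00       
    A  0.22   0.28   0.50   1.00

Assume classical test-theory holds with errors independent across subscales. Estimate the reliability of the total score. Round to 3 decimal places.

Var(S+C+I+A) = 8.8² + 7.3² + 22.4² + 2.9² + 2·[8.8·7.3·0.08 + 8.8·22.4·0.33 + 8.8·2.9·0.22 + 7.3·22.4·0.42 + 7.3·2.9·0.28 + 22.4·2.9·0.50] = 640.9 + 365.778 = 1006.68.
Under uncorrelated errors the observed covariances equal the true-score covariances, so only the own-variance terms attenuate.
True-score variance = [8.8²·0.78 + 7.3²·0.69 + 22.4²·0.62 + 2.9²·0.80] + 365.778 = 414.992 + 365.778 = 780.771.
Reliability = 780.771 / 1006.68 = 0.776.

0.776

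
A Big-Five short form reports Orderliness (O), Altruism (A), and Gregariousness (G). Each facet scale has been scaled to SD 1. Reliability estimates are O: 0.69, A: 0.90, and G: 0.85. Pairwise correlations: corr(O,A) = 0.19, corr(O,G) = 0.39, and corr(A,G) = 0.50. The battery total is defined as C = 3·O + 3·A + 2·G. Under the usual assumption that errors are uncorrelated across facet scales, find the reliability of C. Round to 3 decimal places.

0.881

Var(C) = 3² + 3² + 2² + 2·[9·0.19 + 6·0.39 + 6·0.50] = 22 + 14.1 = 36.1.
With uncorrelated errors the cross-covariances are all true-score covariance, so they carry over unchanged; only the diagonal terms shrink to ρᵢσᵢ².
True-score variance = [3²·0.69 + 3²·0.90 + 2²·0.85] + 14.1 = 17.71 + 14.1 = 31.81.
Reliability = 31.81 / 36.1 = 0.881.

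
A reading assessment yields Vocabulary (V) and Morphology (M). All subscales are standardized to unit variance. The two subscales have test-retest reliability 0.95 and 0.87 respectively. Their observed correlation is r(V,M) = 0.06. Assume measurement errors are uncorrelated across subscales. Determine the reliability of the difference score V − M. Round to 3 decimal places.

0.904

Var(V−M) = 1 + 1 − 2·0.06 = 2 − 0.12 = 1.88.
Under uncorrelated errors the observed covariances equal the true-score covariances, so only the own-variance terms attenuate.
True-score variance = [0.95 + 0.87] − 0.12 = 1.82 − 0.12 = 1.7.
Reliability = 1.7 / 1.88 = 0.904.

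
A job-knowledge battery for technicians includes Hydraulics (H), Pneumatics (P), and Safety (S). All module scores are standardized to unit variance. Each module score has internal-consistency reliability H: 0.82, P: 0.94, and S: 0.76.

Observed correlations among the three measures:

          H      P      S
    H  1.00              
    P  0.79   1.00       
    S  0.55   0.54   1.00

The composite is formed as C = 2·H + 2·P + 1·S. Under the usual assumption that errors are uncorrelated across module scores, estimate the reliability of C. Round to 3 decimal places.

0.939

Var(C) = 2² + 2² + 1 + 2·[4·0.79 + 2·0.55 + 2·0.54] = 9 + 10.68 = 19.68.
With uncorrelated errors the cross-covariances are all true-score covariance, so they carry over unchanged; only the diagonal terms shrink to ρᵢσᵢ².
True-score variance = [2²·0.82 + 2²·0.94 + 0.76] + 10.68 = 7.8 + 10.68 = 18.48.
Reliability = 18.48 / 19.68 = 0.939.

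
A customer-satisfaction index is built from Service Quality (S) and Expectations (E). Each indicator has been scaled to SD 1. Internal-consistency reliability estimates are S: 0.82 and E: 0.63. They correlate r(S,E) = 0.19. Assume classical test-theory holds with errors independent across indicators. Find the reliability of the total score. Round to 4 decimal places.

0.7689

Var(S+E) = 2 + 2·[0.19] = 2 + 0.38 = 2.38.
Because errors are independent across components, Cov(Tᵢ,Tⱼ) = Cov(Xᵢ,Xⱼ); the off-diagonal part of the true-score variance is the same as above.
True-score variance = [0.82 + 0.63] + 0.38 = 1.45 + 0.38 = 1.83.
Reliability = 1.83 / 2.38 = 0.7689.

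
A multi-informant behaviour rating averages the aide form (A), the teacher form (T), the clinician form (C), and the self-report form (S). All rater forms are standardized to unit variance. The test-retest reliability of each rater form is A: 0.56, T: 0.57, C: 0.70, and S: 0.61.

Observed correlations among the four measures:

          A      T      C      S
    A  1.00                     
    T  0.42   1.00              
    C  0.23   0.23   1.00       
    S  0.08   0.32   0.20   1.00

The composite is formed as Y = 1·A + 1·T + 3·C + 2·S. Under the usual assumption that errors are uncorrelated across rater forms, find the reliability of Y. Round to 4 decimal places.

Var(Y) = 1 + 1 + 3² + 2² + 2·[0.42 + 3·0.23 + 2·0.08 + 3·0.23 + 2·0.32 + 6·0.20] = 15 + 7.6 = 22.6.
Because errors are independent across components, Cov(Tᵢ,Tⱼ) = Cov(Xᵢ,Xⱼ); the off-diagonal part of the true-score variance is the same as above.
True-score variance = [0.56 + 0.57 + 3²·0.70 + 2²·0.61] + 7.6 = 9.87 + 7.6 = 17.47.
Reliability = 17.47 / 22.6 = 0.7730.

0.7730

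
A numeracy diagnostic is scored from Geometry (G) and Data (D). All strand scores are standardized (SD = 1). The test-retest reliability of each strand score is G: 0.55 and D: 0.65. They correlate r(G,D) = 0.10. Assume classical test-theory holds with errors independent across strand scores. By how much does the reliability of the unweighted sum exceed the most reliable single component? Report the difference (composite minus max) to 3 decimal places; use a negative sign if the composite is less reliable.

Var(sum) = 2 + 0.2 = 2.2; true-score variance = 1.2 + 0.2 = 1.4; composite reliability = 0.6364.
Max component reliability = 0.6500.
Difference = 0.6364 − 0.6500 = -0.014.

-0.014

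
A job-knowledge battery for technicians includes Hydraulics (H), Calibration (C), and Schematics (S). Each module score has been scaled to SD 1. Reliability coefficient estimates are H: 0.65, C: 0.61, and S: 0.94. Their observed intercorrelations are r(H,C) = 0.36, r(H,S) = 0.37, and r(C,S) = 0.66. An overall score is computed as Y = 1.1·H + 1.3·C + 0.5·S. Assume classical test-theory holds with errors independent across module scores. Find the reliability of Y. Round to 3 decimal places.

Var(Y) = 1.1² + 1.3² + 0.5² + 2·[1.43·0.36 + 0.55·0.37 + 0.65·0.66] = 3.15 + 2.2946 = 5.4446.
Because errors are independent across components, Cov(Tᵢ,Tⱼ) = Cov(Xᵢ,Xⱼ); the off-diagonal part of the true-score variance is the same as above.
True-score variance = [1.1²·0.65 + 1.3²·0.61 + 0.5²·0.94] + 2.2946 = 2.0524 + 2.2946 = 4.347.
Reliability = 4.347 / 5.4446 = 0.798.

0.798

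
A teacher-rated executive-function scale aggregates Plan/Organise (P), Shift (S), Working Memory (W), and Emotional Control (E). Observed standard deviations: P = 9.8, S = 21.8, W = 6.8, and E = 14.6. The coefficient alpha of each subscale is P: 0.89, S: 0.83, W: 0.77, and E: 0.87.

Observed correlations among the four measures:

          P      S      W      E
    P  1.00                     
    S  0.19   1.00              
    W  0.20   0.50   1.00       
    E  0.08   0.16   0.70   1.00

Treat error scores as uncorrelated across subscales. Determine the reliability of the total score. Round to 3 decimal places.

Var(P+S+W+E) = 9.8² + 21.8² + 6.8² + 14.6² + 2·[9.8·21.8·0.19 + 9.8·6.8·0.20 + 9.8·14.6·0.08 + 21.8·6.8·0.50 + 21.8·14.6·0.16 + 6.8·14.6·0.70] = 830.68 + 519.814 = 1350.49.
Because errors are independent across components, Cov(Tᵢ,Tⱼ) = Cov(Xᵢ,Xⱼ); the off-diagonal part of the true-score variance is the same as above.
True-score variance = [9.8²·0.89 + 21.8²·0.83 + 6.8²·0.77 + 14.6²·0.87] + 519.814 = 700.979 + 519.814 = 1220.79.
Reliability = 1220.79 / 1350.49 = 0.904.

0.904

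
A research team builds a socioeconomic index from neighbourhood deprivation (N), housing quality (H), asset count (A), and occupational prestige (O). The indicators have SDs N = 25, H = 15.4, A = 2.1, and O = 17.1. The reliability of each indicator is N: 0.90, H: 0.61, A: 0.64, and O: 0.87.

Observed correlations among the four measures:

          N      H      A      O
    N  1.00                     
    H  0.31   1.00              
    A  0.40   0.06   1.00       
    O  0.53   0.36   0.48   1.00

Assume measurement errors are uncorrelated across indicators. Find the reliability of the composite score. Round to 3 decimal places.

Var(N+H+A+O) = 25² + 15.4² + 2.1² + 17.1² + 2·[25·15.4·0.31 + 25·2.1·0.40 + 25·17.1·0.53 + 15.4·2.1·0.06 + 15.4·17.1·0.36 + 2.1·17.1·0.48] = 1158.98 + 961.809 = 2120.79.
Under uncorrelated errors the observed covariances equal the true-score covariances, so only the own-variance terms attenuate.
True-score variance = [25²·0.90 + 15.4²·0.61 + 2.1²·0.64 + 17.1²·0.87] + 961.809 = 964.387 + 961.809 = 1926.2.
Reliability = 1926.2 / 2120.79 = 0.908.

0.908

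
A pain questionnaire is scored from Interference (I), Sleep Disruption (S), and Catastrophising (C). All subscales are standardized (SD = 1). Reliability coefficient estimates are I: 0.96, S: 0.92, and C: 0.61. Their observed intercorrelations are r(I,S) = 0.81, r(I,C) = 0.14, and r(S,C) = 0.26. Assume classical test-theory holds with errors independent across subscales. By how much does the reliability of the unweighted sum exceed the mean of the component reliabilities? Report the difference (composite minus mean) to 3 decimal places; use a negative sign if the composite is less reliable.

Var(sum) = 3 + 2.42 = 5.42; true-score variance = 2.49 + 2.42 = 4.91; composite reliability = 0.9059.
Mean component reliability = 0.8300.
Difference = 0.9059 − 0.8300 = 0.076.

0.076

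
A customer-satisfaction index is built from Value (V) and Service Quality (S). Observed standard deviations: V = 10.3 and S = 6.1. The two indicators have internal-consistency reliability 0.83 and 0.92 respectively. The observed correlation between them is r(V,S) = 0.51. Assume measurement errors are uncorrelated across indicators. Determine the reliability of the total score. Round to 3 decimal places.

0.899

Var(V+S) = 10.3² + 6.1² + 2·[10.3·6.1·0.51] = 143.3 + 64.0866 = 207.387.
With uncorrelated errors the cross-covariances are all true-score covariance, so they carry over unchanged; only the diagonal terms shrink to ρᵢσᵢ².
True-score variance = [10.3²·0.83 + 6.1²·0.92] + 64.0866 = 122.288 + 64.0866 = 186.375.
Reliability = 186.375 / 207.387 = 0.899.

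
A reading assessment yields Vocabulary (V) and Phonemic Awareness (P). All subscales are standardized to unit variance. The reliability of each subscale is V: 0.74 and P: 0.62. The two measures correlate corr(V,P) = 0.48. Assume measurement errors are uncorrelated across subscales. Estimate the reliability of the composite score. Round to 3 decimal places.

Var(V+P) = 2 + 2·[0.48] = 2 + 0.96 = 2.96.
Under uncorrelated errors the observed covariances equal the true-score covariances, so only the own-variance terms attenuate.
True-score variance = [0.74 + 0.62] + 0.96 = 1.36 + 0.96 = 2.32.
Reliability = 2.32 / 2.96 = 0.784.

0.784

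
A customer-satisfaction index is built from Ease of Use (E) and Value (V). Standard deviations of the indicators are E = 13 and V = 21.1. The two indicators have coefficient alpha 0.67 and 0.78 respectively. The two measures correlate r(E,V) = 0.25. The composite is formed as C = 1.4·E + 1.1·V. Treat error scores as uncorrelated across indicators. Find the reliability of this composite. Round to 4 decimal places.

0.7893

Var(C) = 1.4²·13² + 1.1²·21.1² + 2·[1.54·13·21.1·0.25] = 869.944 + 211.211 = 1081.16.
With uncorrelated errors the cross-covariances are all true-score covariance, so they carry over unchanged; only the diagonal terms shrink to ρᵢσᵢ².
True-score variance = [1.4²·13²·0.67 + 1.1²·21.1²·0.78] + 211.211 = 642.12 + 211.211 = 853.331.
Reliability = 853.331 / 1081.16 = 0.7893.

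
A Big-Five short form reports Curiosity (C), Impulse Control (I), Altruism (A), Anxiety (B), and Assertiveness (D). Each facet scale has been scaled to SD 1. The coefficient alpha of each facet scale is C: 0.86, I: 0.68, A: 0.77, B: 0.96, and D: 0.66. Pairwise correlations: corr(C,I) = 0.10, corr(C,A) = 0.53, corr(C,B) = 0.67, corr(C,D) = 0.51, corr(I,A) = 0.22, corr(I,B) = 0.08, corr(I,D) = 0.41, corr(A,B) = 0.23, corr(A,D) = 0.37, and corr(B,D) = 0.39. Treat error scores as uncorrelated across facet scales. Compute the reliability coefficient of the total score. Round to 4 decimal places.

0.9110

Var(C+I+A+B+D) = 5 + 2·[0.10 + 0.53 + 0.67 + 0.51 + 0.22 + 0.08 + 0.41 + 0.23 + 0.37 + 0.39] = 5 + 7.02 = 12.02.
With uncorrelated errors the cross-covariances are all true-score covariance, so they carry over unchanged; only the diagonal terms shrink to ρᵢσᵢ².
True-score variance = [0.86 + 0.68 + 0.77 + 0.96 + 0.66] + 7.02 = 3.93 + 7.02 = 10.95.
Reliability = 10.95 / 12.02 = 0.9110.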